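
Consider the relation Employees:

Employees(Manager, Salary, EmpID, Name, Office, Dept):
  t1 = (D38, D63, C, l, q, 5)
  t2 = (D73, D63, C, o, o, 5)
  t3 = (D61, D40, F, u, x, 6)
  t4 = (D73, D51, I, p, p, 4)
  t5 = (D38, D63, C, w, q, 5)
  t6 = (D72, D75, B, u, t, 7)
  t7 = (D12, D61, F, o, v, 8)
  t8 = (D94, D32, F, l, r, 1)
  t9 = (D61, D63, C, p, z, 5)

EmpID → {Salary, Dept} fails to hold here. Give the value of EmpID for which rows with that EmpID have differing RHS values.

F

EmpID=C: rows 1, 2, 5, 9 → {Salary,Dept} = (D63, 5), (D63, 5), (D63, 5), (D63, 5) ✓
EmpID=F: rows 3, 7, 8 → {Salary,Dept} takes values {(D40, 6), (D61, 8), (D32, 1)} — violation
EmpID=I: row 4 → {Salary,Dept} = (D51, 4) ✓
EmpID=B: row 6 → {Salary,Dept} = (D75, 7) ✓
The only EmpID value with inconsistent RHS is EmpID=F.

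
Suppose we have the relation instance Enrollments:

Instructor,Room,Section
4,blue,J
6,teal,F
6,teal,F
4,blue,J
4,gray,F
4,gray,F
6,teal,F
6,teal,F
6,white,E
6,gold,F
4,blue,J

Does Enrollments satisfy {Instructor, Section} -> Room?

(Instructor=4, Section=J): 3 rows → Room = blue, blue, blue ✓
(Instructor=6, Section=F): 5 rows → Room takes values {teal, gold} — violation
(Instructor=4, Section=F): 2 rows → Room = gray, gray ✓
(Instructor=6, Section=E): 1 row → Room = white ✓
Two rows agree on {Instructor, Section} but differ on Room, so {Instructor, Section} -> Room does not hold.

No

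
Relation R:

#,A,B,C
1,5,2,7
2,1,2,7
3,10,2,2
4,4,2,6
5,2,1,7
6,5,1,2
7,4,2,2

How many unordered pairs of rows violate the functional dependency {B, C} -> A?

(B=2, C=7): violating pairs (1,2) — 1 pair.
(B=2, C=2): violating pairs (3,7) — 1 pair.

2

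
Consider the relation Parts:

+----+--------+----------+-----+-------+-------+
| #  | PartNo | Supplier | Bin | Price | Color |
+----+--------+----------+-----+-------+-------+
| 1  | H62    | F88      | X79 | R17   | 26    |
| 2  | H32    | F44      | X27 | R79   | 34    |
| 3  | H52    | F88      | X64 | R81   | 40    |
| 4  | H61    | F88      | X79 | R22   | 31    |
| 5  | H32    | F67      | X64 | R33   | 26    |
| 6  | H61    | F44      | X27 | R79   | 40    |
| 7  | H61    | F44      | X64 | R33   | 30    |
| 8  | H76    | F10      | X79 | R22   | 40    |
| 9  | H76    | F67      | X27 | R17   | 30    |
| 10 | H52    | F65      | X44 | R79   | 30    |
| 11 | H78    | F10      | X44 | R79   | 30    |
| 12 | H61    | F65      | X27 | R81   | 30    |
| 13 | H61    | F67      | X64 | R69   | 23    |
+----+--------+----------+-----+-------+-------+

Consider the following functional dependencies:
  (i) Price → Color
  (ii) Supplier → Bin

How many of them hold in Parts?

(i) Price → Color: Price=R17: rows 1, 9 → Color takes values {26, 30} — violation; Price=R79: rows 2, 6, 10, 11 → Color takes values {34, 40, 30} — violation; Price=R81: rows 3, 12 → Color takes values {40, 30} — violation; Price=R22: rows 4, 8 → Color takes values {31, 40} — violation; Price=R33: rows 5, 7 → Color takes values {26, 30} — violation — fails.
(ii) Supplier → Bin: Supplier=F88: rows 1, 3, 4 → Bin takes values {X79, X64} — violation; Supplier=F44: rows 2, 6, 7 → Bin takes values {X27, X64} — violation; Supplier=F67: rows 5, 9, 13 → Bin takes values {X64, X27} — violation; Supplier=F10: rows 8, 11 → Bin takes values {X79, X44} — violation; Supplier=F65: rows 10, 12 → Bin takes values {X44, X27} — violation — fails.
None of the 2 dependencies hold.

0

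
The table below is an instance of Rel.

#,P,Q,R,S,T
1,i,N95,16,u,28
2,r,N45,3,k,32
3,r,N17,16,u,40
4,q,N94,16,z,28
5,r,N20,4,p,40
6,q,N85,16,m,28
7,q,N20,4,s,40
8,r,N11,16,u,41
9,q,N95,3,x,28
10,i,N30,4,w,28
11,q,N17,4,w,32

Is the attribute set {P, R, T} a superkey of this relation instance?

No

Rows 4 and 6 have the same {P, R, T} value (P=q, R=16, T=28) but are distinct tuples, so {P, R, T} does not determine every attribute — not a superkey.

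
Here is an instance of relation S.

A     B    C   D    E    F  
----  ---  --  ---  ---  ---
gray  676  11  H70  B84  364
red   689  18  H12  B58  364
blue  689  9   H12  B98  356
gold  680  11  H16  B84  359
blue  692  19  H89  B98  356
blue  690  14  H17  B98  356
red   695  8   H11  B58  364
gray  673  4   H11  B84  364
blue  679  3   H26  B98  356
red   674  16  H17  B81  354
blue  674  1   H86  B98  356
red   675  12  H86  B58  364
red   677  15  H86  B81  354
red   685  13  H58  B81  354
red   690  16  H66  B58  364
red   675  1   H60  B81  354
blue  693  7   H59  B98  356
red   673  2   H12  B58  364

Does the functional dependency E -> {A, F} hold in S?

No

E=B84: 3 rows → {A,F} takes values {(gray, 364), (gold, 359)} — violation
E=B58: 5 rows → {A,F} = (red, 364), (red, 364), (red, 364), (red, 364), (red, 364) ✓
E=B98: 6 rows → {A,F} = (blue, 356), (blue, 356), (blue, 356), (blue, 356), (blue, 356), (blue, 356) ✓
E=B81: 4 rows → {A,F} = (red, 354), (red, 354), (red, 354), (red, 354) ✓
Two rows agree on E but differ on {A, F}, so E -> {A, F} does not hold.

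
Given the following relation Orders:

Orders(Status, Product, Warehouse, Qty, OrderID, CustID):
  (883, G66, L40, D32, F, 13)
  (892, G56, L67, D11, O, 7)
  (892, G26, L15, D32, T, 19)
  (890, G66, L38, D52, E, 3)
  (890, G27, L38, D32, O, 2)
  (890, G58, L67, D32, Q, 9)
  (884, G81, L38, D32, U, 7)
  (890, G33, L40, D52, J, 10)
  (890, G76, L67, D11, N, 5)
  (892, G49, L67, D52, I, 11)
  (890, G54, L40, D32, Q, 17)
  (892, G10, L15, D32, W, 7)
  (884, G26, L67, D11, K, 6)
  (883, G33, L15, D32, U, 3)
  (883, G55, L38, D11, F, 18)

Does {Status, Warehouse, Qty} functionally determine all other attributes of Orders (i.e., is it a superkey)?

No

Two distinct rows share (Status=892, Warehouse=L15, Qty=D32), so {Status, Warehouse, Qty} does not determine every attribute — not a superkey.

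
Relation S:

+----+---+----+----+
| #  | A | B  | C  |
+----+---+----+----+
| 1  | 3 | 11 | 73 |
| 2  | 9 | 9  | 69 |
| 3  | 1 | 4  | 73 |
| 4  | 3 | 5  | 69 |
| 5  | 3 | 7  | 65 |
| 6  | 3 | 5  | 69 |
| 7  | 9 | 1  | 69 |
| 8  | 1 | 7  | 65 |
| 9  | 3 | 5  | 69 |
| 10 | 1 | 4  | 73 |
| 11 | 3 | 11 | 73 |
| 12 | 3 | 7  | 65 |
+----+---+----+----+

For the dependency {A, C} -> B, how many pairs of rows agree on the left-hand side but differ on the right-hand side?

1

(A=3, C=73): all 2 rows agree on B — 0 pairs.
(A=9, C=69): violating pairs (2,7) — 1 pair.
(A=1, C=73): all 2 rows agree on B — 0 pairs.
(A=3, C=69): all 3 rows agree on B — 0 pairs.
(A=3, C=65): all 2 rows agree on B — 0 pairs.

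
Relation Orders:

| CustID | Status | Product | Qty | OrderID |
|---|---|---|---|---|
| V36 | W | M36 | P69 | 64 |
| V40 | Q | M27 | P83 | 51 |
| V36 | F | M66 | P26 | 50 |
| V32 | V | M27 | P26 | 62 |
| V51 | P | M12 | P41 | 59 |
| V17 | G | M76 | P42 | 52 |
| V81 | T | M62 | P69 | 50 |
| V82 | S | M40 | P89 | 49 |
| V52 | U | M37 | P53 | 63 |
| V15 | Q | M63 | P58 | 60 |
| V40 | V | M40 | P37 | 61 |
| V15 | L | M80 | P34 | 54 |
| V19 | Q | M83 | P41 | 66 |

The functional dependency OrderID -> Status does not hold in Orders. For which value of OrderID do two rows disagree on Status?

OrderID=64: 1 row → Status = W ✓
OrderID=51: 1 row → Status = Q ✓
OrderID=50: 2 rows → Status takes values {F, T} — violation
OrderID=62: 1 row → Status = V ✓
OrderID=59: 1 row → Status = P ✓
OrderID=52: 1 row → Status = G ✓
OrderID=49: 1 row → Status = S ✓
OrderID=63: 1 row → Status = U ✓
OrderID=60: 1 row → Status = Q ✓
OrderID=61: 1 row → Status = V ✓
OrderID=54: 1 row → Status = L ✓
OrderID=66: 1 row → Status = Q ✓
The only OrderID value with inconsistent Status is OrderID=50.

50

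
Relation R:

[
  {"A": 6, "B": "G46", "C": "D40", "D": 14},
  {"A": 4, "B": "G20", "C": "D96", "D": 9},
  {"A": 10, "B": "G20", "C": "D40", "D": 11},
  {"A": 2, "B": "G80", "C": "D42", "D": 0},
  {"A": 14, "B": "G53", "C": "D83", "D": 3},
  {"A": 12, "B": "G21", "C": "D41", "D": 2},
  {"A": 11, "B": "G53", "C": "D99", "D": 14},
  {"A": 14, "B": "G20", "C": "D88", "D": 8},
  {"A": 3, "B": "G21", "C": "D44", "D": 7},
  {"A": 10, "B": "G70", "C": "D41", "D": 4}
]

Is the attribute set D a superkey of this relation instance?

Two distinct rows share D=14, so D does not determine every attribute — not a superkey.

No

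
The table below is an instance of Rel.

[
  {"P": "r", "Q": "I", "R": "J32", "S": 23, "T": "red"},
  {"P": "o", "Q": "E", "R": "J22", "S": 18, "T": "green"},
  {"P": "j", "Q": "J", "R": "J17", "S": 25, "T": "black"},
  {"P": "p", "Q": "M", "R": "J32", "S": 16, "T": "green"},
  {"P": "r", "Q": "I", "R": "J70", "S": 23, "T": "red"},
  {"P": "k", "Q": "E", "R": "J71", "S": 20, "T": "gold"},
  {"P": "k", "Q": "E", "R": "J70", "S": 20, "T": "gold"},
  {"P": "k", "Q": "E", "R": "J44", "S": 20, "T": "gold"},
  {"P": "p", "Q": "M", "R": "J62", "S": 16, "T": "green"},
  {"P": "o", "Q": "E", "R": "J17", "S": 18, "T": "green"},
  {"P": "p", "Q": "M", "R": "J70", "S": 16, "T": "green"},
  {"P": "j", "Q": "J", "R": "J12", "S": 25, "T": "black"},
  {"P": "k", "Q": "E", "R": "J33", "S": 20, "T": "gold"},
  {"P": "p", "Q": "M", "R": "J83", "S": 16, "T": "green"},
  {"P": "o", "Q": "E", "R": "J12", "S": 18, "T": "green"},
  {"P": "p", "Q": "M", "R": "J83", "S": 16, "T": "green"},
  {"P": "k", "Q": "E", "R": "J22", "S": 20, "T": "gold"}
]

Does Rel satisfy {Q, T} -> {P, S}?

Yes

(Q=I, T=red): 2 rows → {P,S} = (r, 23), (r, 23) ✓
(Q=E, T=green): 3 rows → {P,S} = (o, 18), (o, 18), (o, 18) ✓
(Q=J, T=black): 2 rows → {P,S} = (j, 25), (j, 25) ✓
(Q=M, T=green): 5 rows → {P,S} = (p, 16), (p, 16), (p, 16), (p, 16), (p, 16) ✓
(Q=E, T=gold): 5 rows → {P,S} = (k, 20), (k, 20), (k, 20), (k, 20), (k, 20) ✓
Every {Q, T} value is associated with a single {P, S} value, so {Q, T} -> {P, S} holds.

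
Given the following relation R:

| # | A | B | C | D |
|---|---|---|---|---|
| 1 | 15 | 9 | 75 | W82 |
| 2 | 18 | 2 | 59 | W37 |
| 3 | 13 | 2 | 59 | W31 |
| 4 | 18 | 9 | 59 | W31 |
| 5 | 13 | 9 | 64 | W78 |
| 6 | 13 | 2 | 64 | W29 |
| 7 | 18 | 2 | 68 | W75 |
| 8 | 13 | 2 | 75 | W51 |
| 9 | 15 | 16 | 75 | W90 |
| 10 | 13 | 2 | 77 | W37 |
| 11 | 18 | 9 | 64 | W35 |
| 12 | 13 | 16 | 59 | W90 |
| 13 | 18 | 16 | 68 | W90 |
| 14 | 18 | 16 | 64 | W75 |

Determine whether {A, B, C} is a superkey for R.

Yes

All 14 rows have distinct {A, B, C} values, so {A, B, C} → (all attributes) holds and {A, B, C} is a superkey.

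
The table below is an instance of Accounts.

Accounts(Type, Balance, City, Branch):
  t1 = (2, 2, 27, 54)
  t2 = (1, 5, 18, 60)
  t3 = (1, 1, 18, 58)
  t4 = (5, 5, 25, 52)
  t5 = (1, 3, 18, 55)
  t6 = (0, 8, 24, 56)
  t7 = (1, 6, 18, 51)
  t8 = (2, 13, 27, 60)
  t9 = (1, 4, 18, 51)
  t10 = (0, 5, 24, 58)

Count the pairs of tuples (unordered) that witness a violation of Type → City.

0

Type=2: all 2 rows agree on City — 0 pairs.
Type=1: all 5 rows agree on City — 0 pairs.
Type=0: all 2 rows agree on City — 0 pairs.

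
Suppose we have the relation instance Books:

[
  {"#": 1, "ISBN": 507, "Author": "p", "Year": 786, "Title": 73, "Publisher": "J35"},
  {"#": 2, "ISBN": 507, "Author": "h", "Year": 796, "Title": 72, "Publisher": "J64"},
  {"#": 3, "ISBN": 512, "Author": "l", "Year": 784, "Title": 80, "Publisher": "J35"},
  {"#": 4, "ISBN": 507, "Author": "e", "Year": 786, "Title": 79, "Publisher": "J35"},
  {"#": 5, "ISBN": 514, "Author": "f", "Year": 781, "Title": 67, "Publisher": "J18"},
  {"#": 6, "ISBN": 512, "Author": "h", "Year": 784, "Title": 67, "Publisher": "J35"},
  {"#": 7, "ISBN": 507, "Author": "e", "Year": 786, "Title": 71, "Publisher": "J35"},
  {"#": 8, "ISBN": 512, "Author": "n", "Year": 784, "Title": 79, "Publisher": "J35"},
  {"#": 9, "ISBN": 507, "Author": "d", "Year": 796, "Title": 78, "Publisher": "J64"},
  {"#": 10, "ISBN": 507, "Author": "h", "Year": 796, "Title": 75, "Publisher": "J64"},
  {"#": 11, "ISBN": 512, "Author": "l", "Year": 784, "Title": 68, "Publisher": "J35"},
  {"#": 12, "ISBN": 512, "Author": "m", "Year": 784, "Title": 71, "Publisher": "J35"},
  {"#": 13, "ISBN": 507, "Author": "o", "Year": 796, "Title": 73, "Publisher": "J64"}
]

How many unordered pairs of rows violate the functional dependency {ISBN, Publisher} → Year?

(ISBN=507, Publisher=J35): all 3 rows agree on Year — 0 pairs.
(ISBN=507, Publisher=J64): all 4 rows agree on Year — 0 pairs.
(ISBN=512, Publisher=J35): all 5 rows agree on Year — 0 pairs.

0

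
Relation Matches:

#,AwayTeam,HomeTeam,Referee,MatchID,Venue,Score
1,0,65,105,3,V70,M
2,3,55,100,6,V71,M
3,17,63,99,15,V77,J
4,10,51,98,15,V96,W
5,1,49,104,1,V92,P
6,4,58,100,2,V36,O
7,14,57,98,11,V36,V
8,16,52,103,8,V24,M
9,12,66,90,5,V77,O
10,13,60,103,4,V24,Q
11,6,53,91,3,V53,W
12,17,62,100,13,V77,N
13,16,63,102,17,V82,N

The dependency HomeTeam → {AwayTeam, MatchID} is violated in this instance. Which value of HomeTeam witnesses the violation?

63

HomeTeam=65: row 1 → {AwayTeam,MatchID} = (0, 3) ✓
HomeTeam=55: row 2 → {AwayTeam,MatchID} = (3, 6) ✓
HomeTeam=63: rows 3, 13 → {AwayTeam,MatchID} takes values {(17, 15), (16, 17)} — violation
HomeTeam=51: row 4 → {AwayTeam,MatchID} = (10, 15) ✓
HomeTeam=49: row 5 → {AwayTeam,MatchID} = (1, 1) ✓
HomeTeam=58: row 6 → {AwayTeam,MatchID} = (4, 2) ✓
HomeTeam=57: row 7 → {AwayTeam,MatchID} = (14, 11) ✓
HomeTeam=52: row 8 → {AwayTeam,MatchID} = (16, 8) ✓
HomeTeam=66: row 9 → {AwayTeam,MatchID} = (12, 5) ✓
HomeTeam=60: row 10 → {AwayTeam,MatchID} = (13, 4) ✓
HomeTeam=53: row 11 → {AwayTeam,MatchID} = (6, 3) ✓
HomeTeam=62: row 12 → {AwayTeam,MatchID} = (17, 13) ✓
The only HomeTeam value with inconsistent RHS is HomeTeam=63.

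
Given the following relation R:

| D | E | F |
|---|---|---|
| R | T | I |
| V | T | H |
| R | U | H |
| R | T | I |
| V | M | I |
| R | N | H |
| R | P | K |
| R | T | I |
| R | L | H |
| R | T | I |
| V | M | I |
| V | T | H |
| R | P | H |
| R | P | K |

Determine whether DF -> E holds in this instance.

No

(D=R, F=I): 4 rows → E = T, T, T, T ✓
(D=V, F=H): 2 rows → E = T, T ✓
(D=R, F=H): 4 rows → E takes values {U, N, L, P} — violation
(D=V, F=I): 2 rows → E = M, M ✓
(D=R, F=K): 2 rows → E = P, P ✓
Two rows agree on DF but differ on E, so DF -> E does not hold.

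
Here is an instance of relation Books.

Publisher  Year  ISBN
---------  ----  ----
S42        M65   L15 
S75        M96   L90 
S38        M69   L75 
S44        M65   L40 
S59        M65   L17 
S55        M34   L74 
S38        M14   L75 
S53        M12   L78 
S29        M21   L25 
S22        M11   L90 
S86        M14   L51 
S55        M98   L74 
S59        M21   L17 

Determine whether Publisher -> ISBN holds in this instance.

Publisher=S42: 1 row → ISBN = L15 ✓
Publisher=S75: 1 row → ISBN = L90 ✓
Publisher=S38: 2 rows → ISBN = L75, L75 ✓
Publisher=S44: 1 row → ISBN = L40 ✓
Publisher=S59: 2 rows → ISBN = L17, L17 ✓
Publisher=S55: 2 rows → ISBN = L74, L74 ✓
Publisher=S53: 1 row → ISBN = L78 ✓
Publisher=S29: 1 row → ISBN = L25 ✓
Publisher=S22: 1 row → ISBN = L90 ✓
Publisher=S86: 1 row → ISBN = L51 ✓
Every Publisher value is associated with a single ISBN value, so Publisher -> ISBN holds.

Yes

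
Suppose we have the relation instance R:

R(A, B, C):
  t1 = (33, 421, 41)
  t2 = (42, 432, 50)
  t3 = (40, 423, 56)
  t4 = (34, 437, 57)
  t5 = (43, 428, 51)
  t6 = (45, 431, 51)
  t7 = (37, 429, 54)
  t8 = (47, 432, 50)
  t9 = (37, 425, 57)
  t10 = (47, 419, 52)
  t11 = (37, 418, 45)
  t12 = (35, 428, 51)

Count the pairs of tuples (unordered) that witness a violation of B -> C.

B=432: all 2 rows agree on C — 0 pairs.
B=428: all 2 rows agree on C — 0 pairs.

0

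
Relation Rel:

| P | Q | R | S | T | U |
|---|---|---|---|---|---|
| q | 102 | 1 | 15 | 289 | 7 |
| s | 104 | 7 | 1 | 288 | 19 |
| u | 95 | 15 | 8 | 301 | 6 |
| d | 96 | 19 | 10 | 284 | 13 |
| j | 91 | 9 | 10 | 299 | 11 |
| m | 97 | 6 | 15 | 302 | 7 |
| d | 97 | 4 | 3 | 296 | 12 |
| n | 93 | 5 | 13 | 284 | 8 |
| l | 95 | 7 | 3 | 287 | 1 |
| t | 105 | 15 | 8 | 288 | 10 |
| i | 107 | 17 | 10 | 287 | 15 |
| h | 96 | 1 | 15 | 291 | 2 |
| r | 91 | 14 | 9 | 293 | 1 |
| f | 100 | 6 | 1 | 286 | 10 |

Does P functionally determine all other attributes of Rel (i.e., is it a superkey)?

No

Two distinct rows share P=d, so P does not determine every attribute — not a superkey.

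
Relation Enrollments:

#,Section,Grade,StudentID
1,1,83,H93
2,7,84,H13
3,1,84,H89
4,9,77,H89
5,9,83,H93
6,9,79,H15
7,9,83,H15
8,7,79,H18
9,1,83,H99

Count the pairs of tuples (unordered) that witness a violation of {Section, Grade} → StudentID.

(Section=1, Grade=83): violating pairs (1,9) — 1 pair.
(Section=9, Grade=83): violating pairs (5,7) — 1 pair.

2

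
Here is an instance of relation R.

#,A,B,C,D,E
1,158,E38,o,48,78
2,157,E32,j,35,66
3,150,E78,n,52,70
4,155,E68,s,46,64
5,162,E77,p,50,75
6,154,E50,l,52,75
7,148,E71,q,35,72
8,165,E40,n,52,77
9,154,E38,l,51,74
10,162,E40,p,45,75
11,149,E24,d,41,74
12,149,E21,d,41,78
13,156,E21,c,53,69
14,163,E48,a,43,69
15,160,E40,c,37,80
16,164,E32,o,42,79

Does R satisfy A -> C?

Yes

A=158: row 1 → C = o ✓
A=157: row 2 → C = j ✓
A=150: row 3 → C = n ✓
A=155: row 4 → C = s ✓
A=162: rows 5, 10 → C = p, p ✓
A=154: rows 6, 9 → C = l, l ✓
A=148: row 7 → C = q ✓
A=165: row 8 → C = n ✓
A=149: rows 11, 12 → C = d, d ✓
A=156: row 13 → C = c ✓
A=163: row 14 → C = a ✓
A=160: row 15 → C = c ✓
A=164: row 16 → C = o ✓
Every A value is associated with a single C value, so A -> C holds.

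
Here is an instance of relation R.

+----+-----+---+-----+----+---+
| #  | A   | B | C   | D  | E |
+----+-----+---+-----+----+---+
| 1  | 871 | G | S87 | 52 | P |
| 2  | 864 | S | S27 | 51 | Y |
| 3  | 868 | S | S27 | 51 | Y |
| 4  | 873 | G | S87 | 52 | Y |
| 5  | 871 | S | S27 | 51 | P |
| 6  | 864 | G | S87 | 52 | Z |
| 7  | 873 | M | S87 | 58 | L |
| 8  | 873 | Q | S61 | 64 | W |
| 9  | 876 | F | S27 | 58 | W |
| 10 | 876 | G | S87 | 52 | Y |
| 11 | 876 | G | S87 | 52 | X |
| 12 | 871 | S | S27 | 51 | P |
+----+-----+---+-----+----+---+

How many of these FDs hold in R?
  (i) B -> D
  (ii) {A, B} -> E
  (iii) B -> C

(i) B -> D: every LHS value maps to a single RHS value — holds.
(ii) {A, B} -> E: (A=876, B=G): rows 10, 11 → E takes values {Y, X} — violation — fails.
(iii) B -> C: every LHS value maps to a single RHS value — holds.
2 of the 3 dependencies hold.

2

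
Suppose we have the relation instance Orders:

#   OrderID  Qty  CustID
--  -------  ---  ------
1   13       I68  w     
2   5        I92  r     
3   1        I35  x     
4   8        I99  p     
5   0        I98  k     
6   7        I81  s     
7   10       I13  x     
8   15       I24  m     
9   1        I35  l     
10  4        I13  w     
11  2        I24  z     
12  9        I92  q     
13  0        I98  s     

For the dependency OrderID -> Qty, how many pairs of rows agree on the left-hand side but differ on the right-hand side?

OrderID=1: all 2 rows agree on Qty — 0 pairs.
OrderID=0: all 2 rows agree on Qty — 0 pairs.

0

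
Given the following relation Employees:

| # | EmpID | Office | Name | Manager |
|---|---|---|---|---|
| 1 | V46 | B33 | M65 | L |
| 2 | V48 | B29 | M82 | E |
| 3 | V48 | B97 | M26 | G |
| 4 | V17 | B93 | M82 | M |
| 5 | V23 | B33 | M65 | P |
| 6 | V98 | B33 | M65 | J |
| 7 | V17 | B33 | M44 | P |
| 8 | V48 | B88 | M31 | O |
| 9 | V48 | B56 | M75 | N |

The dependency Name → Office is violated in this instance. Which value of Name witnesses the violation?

Name=M65: rows 1, 5, 6 → Office = B33, B33, B33 ✓
Name=M82: rows 2, 4 → Office takes values {B29, B93} — violation
Name=M26: row 3 → Office = B97 ✓
Name=M44: row 7 → Office = B33 ✓
Name=M31: row 8 → Office = B88 ✓
Name=M75: row 9 → Office = B56 ✓
The only Name value with inconsistent Office is Name=M82.

M82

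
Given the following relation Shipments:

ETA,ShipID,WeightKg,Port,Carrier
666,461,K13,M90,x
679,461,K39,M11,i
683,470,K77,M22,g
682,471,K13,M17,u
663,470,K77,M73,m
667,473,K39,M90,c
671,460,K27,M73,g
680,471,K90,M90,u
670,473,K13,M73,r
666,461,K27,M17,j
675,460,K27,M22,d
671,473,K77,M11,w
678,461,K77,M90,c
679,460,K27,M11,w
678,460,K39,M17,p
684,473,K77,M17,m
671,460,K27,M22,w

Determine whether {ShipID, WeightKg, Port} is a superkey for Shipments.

Two distinct rows share (ShipID=460, WeightKg=K27, Port=M22), so {ShipID, WeightKg, Port} does not determine every attribute — not a superkey.

No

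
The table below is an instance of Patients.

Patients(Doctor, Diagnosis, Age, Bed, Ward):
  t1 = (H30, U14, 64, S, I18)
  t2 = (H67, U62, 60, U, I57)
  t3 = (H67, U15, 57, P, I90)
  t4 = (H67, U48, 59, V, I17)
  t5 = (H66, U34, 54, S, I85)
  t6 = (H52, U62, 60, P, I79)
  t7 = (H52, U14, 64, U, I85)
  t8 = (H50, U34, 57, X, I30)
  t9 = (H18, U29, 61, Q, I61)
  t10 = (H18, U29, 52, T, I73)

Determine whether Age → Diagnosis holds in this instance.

No

Age=64: rows 1, 7 → Diagnosis = U14, U14 ✓
Age=60: rows 2, 6 → Diagnosis = U62, U62 ✓
Age=57: rows 3, 8 → Diagnosis takes values {U15, U34} — violation
Age=59: row 4 → Diagnosis = U48 ✓
Age=54: row 5 → Diagnosis = U34 ✓
Age=61: row 9 → Diagnosis = U29 ✓
Age=52: row 10 → Diagnosis = U29 ✓
Two rows agree on Age but differ on Diagnosis, so Age → Diagnosis does not hold.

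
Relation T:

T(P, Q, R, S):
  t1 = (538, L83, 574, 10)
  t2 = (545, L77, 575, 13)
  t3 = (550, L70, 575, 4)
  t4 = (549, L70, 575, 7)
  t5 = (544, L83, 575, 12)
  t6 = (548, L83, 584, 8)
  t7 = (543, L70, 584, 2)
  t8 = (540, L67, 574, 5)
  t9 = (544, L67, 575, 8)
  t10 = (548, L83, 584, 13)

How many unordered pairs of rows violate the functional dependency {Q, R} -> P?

(Q=L70, R=575): violating pairs (3,4) — 1 pair.
(Q=L83, R=584): all 2 rows agree on P — 0 pairs.

1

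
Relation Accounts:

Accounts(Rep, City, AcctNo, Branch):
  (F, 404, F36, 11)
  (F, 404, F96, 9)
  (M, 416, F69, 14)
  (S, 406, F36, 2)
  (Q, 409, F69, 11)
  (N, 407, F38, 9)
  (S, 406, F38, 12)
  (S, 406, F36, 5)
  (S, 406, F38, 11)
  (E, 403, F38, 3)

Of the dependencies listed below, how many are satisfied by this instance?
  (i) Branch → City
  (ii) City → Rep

(i) Branch → City: Branch=11: 3 rows → City takes values {404, 409, 406} — violation; Branch=9: 2 rows → City takes values {404, 407} — violation — fails.
(ii) City → Rep: every LHS value maps to a single RHS value — holds.
1 of the 2 dependencies holds.

1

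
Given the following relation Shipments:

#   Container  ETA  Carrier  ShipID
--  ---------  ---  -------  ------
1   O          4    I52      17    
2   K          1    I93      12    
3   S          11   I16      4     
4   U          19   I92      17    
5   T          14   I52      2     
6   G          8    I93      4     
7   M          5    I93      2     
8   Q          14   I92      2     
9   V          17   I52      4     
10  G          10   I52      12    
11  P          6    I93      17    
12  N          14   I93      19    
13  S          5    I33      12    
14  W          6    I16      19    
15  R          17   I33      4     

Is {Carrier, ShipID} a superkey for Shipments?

All 15 rows have distinct {Carrier, ShipID} values, so {Carrier, ShipID} → (all attributes) holds and {Carrier, ShipID} is a superkey.

Yes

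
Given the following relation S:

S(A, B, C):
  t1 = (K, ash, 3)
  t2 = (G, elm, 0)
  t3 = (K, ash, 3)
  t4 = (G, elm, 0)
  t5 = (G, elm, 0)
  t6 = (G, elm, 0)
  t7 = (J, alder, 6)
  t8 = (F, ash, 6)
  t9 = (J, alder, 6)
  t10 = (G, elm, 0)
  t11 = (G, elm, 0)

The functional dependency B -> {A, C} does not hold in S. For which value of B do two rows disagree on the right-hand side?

ash

B=ash: rows 1, 3, 8 → {A,C} takes values {(K, 3), (F, 6)} — violation
B=elm: rows 2, 4, 5, 6, 10, 11 → {A,C} = (G, 0), (G, 0), (G, 0), (G, 0), (G, 0), (G, 0) ✓
B=alder: rows 7, 9 → {A,C} = (J, 6), (J, 6) ✓
The only B value with inconsistent RHS is B=ash.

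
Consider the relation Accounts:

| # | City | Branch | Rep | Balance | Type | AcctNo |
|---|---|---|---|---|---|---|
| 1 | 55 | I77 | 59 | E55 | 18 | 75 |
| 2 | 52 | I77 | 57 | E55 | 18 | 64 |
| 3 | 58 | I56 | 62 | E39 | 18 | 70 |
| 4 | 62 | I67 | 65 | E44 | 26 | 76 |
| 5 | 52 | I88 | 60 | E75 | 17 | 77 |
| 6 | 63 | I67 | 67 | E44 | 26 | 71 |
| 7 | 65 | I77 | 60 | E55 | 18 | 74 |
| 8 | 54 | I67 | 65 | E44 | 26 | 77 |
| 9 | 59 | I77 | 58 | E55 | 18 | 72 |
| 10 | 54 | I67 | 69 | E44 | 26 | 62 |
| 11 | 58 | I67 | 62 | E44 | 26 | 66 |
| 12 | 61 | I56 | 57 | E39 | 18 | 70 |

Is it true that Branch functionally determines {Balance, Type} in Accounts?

Branch=I77: rows 1, 2, 7, 9 → {Balance,Type} = (E55, 18), (E55, 18), (E55, 18), (E55, 18) ✓
Branch=I56: rows 3, 12 → {Balance,Type} = (E39, 18), (E39, 18) ✓
Branch=I67: rows 4, 6, 8, 10, 11 → {Balance,Type} = (E44, 26), (E44, 26), (E44, 26), (E44, 26), (E44, 26) ✓
Branch=I88: row 5 → {Balance,Type} = (E75, 17) ✓
Every Branch value is associated with a single {Balance, Type} value, so Branch → {Balance, Type} holds.

Yes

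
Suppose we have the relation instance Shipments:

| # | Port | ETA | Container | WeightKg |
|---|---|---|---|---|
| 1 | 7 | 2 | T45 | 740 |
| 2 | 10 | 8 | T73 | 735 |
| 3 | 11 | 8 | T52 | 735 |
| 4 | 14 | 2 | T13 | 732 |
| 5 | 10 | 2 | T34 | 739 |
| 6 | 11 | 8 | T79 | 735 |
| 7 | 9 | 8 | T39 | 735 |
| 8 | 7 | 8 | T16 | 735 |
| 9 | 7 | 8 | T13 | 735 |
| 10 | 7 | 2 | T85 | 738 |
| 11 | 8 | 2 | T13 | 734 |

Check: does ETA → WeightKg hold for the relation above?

No

ETA=2: rows 1, 4, 5, 10, 11 → WeightKg takes values {740, 732, 739, 738, 734} — violation
ETA=8: rows 2, 3, 6, 7, 8, 9 → WeightKg = 735, 735, 735, 735, 735, 735 ✓
Two rows agree on ETA but differ on WeightKg, so ETA → WeightKg does not hold.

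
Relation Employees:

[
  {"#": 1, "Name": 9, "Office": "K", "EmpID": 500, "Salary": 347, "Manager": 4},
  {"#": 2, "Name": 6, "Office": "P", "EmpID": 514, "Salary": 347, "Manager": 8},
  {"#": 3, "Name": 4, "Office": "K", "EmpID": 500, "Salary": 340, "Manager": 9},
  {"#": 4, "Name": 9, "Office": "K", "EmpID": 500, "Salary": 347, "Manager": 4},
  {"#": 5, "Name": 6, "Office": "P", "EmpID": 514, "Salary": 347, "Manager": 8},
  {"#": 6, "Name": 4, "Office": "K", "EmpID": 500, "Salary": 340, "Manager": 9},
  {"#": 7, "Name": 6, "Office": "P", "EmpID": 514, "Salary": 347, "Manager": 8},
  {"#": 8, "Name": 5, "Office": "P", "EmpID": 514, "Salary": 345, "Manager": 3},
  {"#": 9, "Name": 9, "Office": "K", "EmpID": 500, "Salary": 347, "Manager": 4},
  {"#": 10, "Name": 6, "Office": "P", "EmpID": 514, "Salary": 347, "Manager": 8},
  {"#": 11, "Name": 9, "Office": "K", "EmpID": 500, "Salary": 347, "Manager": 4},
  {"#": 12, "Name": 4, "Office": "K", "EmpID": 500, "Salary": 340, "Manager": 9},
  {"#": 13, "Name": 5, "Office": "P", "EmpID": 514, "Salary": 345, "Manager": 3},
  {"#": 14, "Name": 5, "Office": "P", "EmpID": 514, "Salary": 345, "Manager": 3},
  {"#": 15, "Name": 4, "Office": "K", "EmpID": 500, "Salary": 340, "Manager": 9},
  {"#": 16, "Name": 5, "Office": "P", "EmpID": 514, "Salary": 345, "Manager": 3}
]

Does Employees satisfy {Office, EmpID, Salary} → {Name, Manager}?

(Office=K, EmpID=500, Salary=347): rows 1, 4, 9, 11 → {Name,Manager} = (9, 4), (9, 4), (9, 4), (9, 4) ✓
(Office=P, EmpID=514, Salary=347): rows 2, 5, 7, 10 → {Name,Manager} = (6, 8), (6, 8), (6, 8), (6, 8) ✓
(Office=K, EmpID=500, Salary=340): rows 3, 6, 12, 15 → {Name,Manager} = (4, 9), (4, 9), (4, 9), (4, 9) ✓
(Office=P, EmpID=514, Salary=345): rows 8, 13, 14, 16 → {Name,Manager} = (5, 3), (5, 3), (5, 3), (5, 3) ✓
Every {Office, EmpID, Salary} value is associated with a single {Name, Manager} value, so {Office, EmpID, Salary} → {Name, Manager} holds.

Yes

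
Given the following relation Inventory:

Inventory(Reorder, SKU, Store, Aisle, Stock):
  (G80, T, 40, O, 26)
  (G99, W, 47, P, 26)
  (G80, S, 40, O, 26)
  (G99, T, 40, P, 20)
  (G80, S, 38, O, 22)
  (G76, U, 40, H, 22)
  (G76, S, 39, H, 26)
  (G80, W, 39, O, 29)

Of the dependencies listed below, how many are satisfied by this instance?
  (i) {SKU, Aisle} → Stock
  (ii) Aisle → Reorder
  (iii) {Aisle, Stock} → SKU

1

(i) {SKU, Aisle} → Stock: (SKU=S, Aisle=O): 2 rows → Stock takes values {26, 22} — violation — fails.
(ii) Aisle → Reorder: every LHS value maps to a single RHS value — holds.
(iii) {Aisle, Stock} → SKU: (Aisle=O, Stock=26): 2 rows → SKU takes values {T, S} — violation — fails.
1 of the 3 dependencies holds.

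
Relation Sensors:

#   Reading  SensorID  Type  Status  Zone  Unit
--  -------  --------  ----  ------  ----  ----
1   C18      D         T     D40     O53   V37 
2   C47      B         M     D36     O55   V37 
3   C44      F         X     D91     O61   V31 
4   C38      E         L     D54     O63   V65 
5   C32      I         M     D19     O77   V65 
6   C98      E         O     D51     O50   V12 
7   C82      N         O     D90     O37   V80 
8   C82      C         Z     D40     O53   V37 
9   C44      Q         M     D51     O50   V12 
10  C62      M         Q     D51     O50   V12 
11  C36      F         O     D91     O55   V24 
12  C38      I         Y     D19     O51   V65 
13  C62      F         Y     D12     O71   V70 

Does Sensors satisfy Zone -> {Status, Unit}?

Zone=O53: rows 1, 8 → {Status,Unit} = (D40, V37), (D40, V37) ✓
Zone=O55: rows 2, 11 → {Status,Unit} takes values {(D36, V37), (D91, V24)} — violation
Zone=O61: row 3 → {Status,Unit} = (D91, V31) ✓
Zone=O63: row 4 → {Status,Unit} = (D54, V65) ✓
Zone=O77: row 5 → {Status,Unit} = (D19, V65) ✓
Zone=O50: rows 6, 9, 10 → {Status,Unit} = (D51, V12), (D51, V12), (D51, V12) ✓
Zone=O37: row 7 → {Status,Unit} = (D90, V80) ✓
Zone=O51: row 12 → {Status,Unit} = (D19, V65) ✓
Zone=O71: row 13 → {Status,Unit} = (D12, V70) ✓
Two rows agree on Zone but differ on {Status, Unit}, so Zone -> {Status, Unit} does not hold.

No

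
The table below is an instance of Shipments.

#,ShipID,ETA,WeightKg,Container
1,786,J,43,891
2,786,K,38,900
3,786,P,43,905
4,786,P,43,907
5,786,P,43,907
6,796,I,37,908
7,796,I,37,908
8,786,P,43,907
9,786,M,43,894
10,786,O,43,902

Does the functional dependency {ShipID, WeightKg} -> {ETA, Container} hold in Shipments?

(ShipID=786, WeightKg=43): rows 1, 3, 4, 5, 8, 9, 10 → {ETA,Container} takes values {(J, 891), (P, 905), (P, 907), (M, 894), (O, 902)} — violation
(ShipID=786, WeightKg=38): row 2 → {ETA,Container} = (K, 900) ✓
(ShipID=796, WeightKg=37): rows 6, 7 → {ETA,Container} = (I, 908), (I, 908) ✓
Two rows agree on {ShipID, WeightKg} but differ on {ETA, Container}, so {ShipID, WeightKg} -> {ETA, Container} does not hold.

No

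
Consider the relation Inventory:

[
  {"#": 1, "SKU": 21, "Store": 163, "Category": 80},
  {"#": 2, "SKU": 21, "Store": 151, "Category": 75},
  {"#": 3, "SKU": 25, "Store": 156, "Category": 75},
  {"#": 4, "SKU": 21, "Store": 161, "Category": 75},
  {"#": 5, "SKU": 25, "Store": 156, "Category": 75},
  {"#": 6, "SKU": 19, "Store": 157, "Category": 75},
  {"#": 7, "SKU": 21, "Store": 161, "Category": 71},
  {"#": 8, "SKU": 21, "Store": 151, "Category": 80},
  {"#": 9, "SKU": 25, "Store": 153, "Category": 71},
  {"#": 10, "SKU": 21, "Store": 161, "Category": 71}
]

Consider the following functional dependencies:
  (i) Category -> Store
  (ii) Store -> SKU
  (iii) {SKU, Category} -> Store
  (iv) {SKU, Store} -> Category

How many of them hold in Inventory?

1

(i) Category -> Store: Category=80: rows 1, 8 → Store takes values {163, 151} — violation; Category=75: rows 2, 3, 4, 5, 6 → Store takes values {151, 156, 161, 157} — violation; Category=71: rows 7, 9, 10 → Store takes values {161, 153} — violation — fails.
(ii) Store -> SKU: every LHS value maps to a single RHS value — holds.
(iii) {SKU, Category} -> Store: (SKU=21, Category=80): rows 1, 8 → Store takes values {163, 151} — violation; (SKU=21, Category=75): rows 2, 4 → Store takes values {151, 161} — violation — fails.
(iv) {SKU, Store} -> Category: (SKU=21, Store=151): rows 2, 8 → Category takes values {75, 80} — violation; (SKU=21, Store=161): rows 4, 7, 10 → Category takes values {75, 71} — violation — fails.
1 of the 4 dependencies holds.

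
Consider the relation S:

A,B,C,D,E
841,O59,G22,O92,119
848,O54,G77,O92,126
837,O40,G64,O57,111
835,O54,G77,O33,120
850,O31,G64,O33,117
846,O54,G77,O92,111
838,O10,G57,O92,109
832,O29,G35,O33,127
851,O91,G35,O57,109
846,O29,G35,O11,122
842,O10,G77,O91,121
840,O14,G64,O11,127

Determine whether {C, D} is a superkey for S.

No

Two distinct rows share (C=G77, D=O92), so {C, D} does not determine every attribute — not a superkey.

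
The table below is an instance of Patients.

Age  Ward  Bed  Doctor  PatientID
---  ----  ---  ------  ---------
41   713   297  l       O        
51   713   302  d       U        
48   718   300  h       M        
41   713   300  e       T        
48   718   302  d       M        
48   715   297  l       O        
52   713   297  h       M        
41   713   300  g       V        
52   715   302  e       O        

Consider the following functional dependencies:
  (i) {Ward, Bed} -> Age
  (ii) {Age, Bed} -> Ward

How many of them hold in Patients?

1

(i) {Ward, Bed} -> Age: (Ward=713, Bed=297): 2 rows → Age takes values {41, 52} — violation — fails.
(ii) {Age, Bed} -> Ward: every LHS value maps to a single RHS value — holds.
1 of the 2 dependencies holds.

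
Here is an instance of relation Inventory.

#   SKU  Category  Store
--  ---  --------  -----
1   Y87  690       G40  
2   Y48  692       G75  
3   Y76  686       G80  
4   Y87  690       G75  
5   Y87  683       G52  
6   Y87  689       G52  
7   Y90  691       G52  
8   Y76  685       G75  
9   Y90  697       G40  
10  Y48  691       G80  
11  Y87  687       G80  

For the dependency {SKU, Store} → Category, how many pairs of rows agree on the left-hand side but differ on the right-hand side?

1

(SKU=Y87, Store=G52): violating pairs (5,6) — 1 pair.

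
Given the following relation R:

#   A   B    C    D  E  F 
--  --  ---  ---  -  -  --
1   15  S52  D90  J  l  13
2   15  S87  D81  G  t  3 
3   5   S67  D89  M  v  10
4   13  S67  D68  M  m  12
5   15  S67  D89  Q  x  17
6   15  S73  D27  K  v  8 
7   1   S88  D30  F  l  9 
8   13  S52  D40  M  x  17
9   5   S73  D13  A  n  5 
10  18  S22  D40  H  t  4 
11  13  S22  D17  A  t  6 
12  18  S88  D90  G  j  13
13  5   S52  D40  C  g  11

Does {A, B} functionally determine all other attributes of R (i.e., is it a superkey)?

Yes

All 13 rows have distinct {A, B} values, so {A, B} → (all attributes) holds and {A, B} is a superkey.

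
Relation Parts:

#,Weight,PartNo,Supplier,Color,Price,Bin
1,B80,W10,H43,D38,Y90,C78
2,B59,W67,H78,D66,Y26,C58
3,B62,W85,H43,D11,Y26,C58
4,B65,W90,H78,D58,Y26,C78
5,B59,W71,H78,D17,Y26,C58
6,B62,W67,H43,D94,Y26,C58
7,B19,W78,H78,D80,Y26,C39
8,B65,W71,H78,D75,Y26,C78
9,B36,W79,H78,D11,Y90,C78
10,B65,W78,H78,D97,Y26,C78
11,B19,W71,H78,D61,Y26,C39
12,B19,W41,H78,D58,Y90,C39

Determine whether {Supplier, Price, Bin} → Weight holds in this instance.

Yes

(Supplier=H43, Price=Y90, Bin=C78): row 1 → Weight = B80 ✓
(Supplier=H78, Price=Y26, Bin=C58): rows 2, 5 → Weight = B59, B59 ✓
(Supplier=H43, Price=Y26, Bin=C58): rows 3, 6 → Weight = B62, B62 ✓
(Supplier=H78, Price=Y26, Bin=C78): rows 4, 8, 10 → Weight = B65, B65, B65 ✓
(Supplier=H78, Price=Y26, Bin=C39): rows 7, 11 → Weight = B19, B19 ✓
(Supplier=H78, Price=Y90, Bin=C78): row 9 → Weight = B36 ✓
(Supplier=H78, Price=Y90, Bin=C39): row 12 → Weight = B19 ✓
Every {Supplier, Price, Bin} value is associated with a single Weight value, so {Supplier, Price, Bin} → Weight holds.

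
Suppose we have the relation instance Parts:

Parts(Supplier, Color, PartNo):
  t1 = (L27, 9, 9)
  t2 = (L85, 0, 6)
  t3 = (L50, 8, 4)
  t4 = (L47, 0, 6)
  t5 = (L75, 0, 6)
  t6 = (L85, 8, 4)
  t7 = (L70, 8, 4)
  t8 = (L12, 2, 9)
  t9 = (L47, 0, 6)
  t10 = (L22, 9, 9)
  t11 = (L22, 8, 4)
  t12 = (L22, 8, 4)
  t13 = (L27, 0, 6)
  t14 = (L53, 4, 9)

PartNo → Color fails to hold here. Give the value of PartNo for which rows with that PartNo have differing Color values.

9

PartNo=9: rows 1, 8, 10, 14 → Color takes values {9, 2, 4} — violation
PartNo=6: rows 2, 4, 5, 9, 13 → Color = 0, 0, 0, 0, 0 ✓
PartNo=4: rows 3, 6, 7, 11, 12 → Color = 8, 8, 8, 8, 8 ✓
The only PartNo value with inconsistent Color is PartNo=9.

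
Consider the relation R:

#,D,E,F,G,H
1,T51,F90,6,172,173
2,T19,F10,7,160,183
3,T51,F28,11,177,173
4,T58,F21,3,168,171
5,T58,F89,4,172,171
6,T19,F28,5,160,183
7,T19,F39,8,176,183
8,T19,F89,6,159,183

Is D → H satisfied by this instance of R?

Yes

D=T51: rows 1, 3 → H = 173, 173 ✓
D=T19: rows 2, 6, 7, 8 → H = 183, 183, 183, 183 ✓
D=T58: rows 4, 5 → H = 171, 171 ✓
Every D value is associated with a single H value, so D → H holds.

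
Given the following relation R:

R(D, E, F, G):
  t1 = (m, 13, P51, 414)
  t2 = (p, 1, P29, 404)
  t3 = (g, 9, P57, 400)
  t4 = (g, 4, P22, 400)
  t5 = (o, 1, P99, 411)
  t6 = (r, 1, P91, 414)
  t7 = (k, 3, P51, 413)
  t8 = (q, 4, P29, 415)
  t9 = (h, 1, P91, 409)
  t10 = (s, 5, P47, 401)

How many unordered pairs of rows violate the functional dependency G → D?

1

G=414: violating pairs (1,6) — 1 pair.
G=400: all 2 rows agree on D — 0 pairs.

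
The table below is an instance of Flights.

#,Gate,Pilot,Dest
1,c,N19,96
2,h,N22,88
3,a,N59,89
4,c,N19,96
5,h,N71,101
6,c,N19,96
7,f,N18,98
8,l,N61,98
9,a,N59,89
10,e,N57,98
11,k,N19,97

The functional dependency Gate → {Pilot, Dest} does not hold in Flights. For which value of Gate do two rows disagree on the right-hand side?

h

Gate=c: rows 1, 4, 6 → {Pilot,Dest} = (N19, 96), (N19, 96), (N19, 96) ✓
Gate=h: rows 2, 5 → {Pilot,Dest} takes values {(N22, 88), (N71, 101)} — violation
Gate=a: rows 3, 9 → {Pilot,Dest} = (N59, 89), (N59, 89) ✓
Gate=f: row 7 → {Pilot,Dest} = (N18, 98) ✓
Gate=l: row 8 → {Pilot,Dest} = (N61, 98) ✓
Gate=e: row 10 → {Pilot,Dest} = (N57, 98) ✓
Gate=k: row 11 → {Pilot,Dest} = (N19, 97) ✓
The only Gate value with inconsistent RHS is Gate=h.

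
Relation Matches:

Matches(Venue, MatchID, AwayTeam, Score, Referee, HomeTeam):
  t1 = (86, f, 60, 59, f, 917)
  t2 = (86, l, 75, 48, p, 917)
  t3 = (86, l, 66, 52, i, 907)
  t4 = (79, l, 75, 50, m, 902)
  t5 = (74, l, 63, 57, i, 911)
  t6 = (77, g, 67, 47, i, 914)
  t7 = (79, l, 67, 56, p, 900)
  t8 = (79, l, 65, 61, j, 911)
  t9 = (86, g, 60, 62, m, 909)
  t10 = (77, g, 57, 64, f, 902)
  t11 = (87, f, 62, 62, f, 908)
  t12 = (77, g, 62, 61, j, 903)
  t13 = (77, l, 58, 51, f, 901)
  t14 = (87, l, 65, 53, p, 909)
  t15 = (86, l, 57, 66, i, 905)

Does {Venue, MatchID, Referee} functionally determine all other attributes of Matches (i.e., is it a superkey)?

No

Rows 3 and 15 have the same {Venue, MatchID, Referee} value (Venue=86, MatchID=l, Referee=i) but are distinct tuples, so {Venue, MatchID, Referee} does not determine every attribute — not a superkey.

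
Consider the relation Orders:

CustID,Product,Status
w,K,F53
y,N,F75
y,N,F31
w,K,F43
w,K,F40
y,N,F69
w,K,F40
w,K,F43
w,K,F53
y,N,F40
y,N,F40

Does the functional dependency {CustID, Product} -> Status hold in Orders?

No

(CustID=w, Product=K): 6 rows → Status takes values {F53, F43, F40} — violation
(CustID=y, Product=N): 5 rows → Status takes values {F75, F31, F69, F40} — violation
Two rows agree on {CustID, Product} but differ on Status, so {CustID, Product} -> Status does not hold.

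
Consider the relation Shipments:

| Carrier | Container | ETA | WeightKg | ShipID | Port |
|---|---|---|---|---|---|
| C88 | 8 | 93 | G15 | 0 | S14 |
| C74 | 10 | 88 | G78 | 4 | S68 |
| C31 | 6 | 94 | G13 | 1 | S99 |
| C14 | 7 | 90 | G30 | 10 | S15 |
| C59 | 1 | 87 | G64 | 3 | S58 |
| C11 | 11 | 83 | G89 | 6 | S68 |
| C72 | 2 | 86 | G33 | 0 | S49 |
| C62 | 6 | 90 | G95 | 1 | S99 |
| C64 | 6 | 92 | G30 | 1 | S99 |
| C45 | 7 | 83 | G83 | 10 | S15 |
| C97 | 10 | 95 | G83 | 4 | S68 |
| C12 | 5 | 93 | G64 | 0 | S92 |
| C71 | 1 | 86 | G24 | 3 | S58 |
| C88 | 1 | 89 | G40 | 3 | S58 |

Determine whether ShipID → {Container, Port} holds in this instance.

No

ShipID=0: 3 rows → {Container,Port} takes values {(8, S14), (2, S49), (5, S92)} — violation
ShipID=4: 2 rows → {Container,Port} = (10, S68), (10, S68) ✓
ShipID=1: 3 rows → {Container,Port} = (6, S99), (6, S99), (6, S99) ✓
ShipID=10: 2 rows → {Container,Port} = (7, S15), (7, S15) ✓
ShipID=3: 3 rows → {Container,Port} = (1, S58), (1, S58), (1, S58) ✓
ShipID=6: 1 row → {Container,Port} = (11, S68) ✓
Two rows agree on ShipID but differ on {Container, Port}, so ShipID → {Container, Port} does not hold.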